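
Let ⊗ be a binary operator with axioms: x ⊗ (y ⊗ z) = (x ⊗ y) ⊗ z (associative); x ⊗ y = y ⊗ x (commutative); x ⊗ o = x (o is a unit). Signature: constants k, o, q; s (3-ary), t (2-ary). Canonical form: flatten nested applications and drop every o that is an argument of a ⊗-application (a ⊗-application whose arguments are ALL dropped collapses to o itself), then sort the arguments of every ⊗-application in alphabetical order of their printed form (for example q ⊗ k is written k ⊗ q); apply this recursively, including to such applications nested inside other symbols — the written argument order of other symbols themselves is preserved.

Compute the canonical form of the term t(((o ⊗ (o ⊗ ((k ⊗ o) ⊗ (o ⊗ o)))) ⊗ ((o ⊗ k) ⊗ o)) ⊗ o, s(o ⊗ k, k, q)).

Answer: t(k ⊗ k, s(k, k, q))

Derivation:
Focus inside:  ((o ⊗ (o ⊗ ((k ⊗ o) ⊗ (o ⊗ o)))) ⊗ ((o ⊗ k) ⊗ o)) ⊗ o
Un-nest:  o ⊗ o ⊗ k ⊗ o ⊗ o ⊗ o ⊗ o ⊗ k ⊗ o ⊗ o
Units out:  drop o (×8)
Sort:  k ⊗ k
Reassemble:  t(k ⊗ k, s(k, k, q))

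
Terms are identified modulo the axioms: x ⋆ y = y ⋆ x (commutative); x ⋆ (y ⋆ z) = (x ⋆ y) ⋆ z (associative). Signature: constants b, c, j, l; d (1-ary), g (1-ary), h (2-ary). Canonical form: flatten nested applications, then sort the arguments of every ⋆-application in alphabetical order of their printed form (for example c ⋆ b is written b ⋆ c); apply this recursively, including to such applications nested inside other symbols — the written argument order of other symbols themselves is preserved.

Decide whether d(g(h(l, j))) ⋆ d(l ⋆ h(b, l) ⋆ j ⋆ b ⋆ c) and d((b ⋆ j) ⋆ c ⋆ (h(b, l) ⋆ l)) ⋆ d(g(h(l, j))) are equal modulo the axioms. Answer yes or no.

Left:  d(g(h(l, j))) ⋆ d(l ⋆ h(b, l) ⋆ j ⋆ b ⋆ c)
  Simplify inside:  d(l ⋆ h(b, l) ⋆ j ⋆ b ⋆ c)  →  d(b ⋆ c ⋆ h(b, l) ⋆ j ⋆ l)
  Sort:  d(b ⋆ c ⋆ h(b, l) ⋆ j ⋆ l) ⋆ d(g(h(l, j)))
Right:  d((b ⋆ j) ⋆ c ⋆ (h(b, l) ⋆ l)) ⋆ d(g(h(l, j)))
  Inside:  d((b ⋆ j) ⋆ c ⋆ (h(b, l) ⋆ l))  →  d(b ⋆ c ⋆ h(b, l) ⋆ j ⋆ l)
  Sort:  d(b ⋆ c ⋆ h(b, l) ⋆ j ⋆ l) ⋆ d(g(h(l, j)))

Answer: yes — both canonical forms are d(b ⋆ c ⋆ h(b, l) ⋆ j ⋆ l) ⋆ d(g(h(l, j)))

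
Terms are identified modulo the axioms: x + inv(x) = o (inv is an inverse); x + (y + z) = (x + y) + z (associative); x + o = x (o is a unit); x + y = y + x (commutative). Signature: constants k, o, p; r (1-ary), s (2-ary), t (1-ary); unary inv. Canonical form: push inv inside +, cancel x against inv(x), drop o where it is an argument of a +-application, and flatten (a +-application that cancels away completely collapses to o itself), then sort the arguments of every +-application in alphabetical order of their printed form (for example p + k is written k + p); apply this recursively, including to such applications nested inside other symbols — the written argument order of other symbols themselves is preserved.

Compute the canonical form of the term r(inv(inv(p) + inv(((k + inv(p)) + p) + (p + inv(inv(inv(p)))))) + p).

Answer: r(k + p + p)

Derivation:
Focus inside:  inv(inv(p) + inv(((k + inv(p)) + p) + (p + inv(inv(inv(p)))))) + p
Push inv inside:  distribute inv over + and collapse double inv
Combine occurrences:  p + p + k
Order the arguments:  k + p + p
Rebuild:  r(k + p + p)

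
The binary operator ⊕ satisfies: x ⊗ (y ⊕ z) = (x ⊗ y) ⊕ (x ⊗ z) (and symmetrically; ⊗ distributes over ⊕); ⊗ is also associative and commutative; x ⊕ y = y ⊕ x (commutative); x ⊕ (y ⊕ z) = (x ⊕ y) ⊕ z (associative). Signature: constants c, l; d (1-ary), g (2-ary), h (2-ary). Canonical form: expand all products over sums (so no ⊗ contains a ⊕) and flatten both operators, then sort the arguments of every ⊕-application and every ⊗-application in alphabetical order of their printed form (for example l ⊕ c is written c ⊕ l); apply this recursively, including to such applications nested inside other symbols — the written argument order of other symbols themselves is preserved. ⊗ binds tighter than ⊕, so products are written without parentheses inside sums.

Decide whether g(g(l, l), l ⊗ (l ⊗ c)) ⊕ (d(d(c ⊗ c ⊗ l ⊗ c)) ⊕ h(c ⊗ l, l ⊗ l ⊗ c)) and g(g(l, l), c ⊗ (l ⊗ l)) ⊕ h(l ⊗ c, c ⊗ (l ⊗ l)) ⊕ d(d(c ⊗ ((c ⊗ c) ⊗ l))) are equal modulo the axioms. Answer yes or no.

Left:  g(g(l, l), l ⊗ (l ⊗ c)) ⊕ (d(d(c ⊗ c ⊗ l ⊗ c)) ⊕ h(c ⊗ l, l ⊗ l ⊗ c))
  Un-nest:  g(g(l, l), c ⊗ l ⊗ l) ⊕ d(d(c ⊗ c ⊗ c ⊗ l)) ⊕ h(c ⊗ l, c ⊗ l ⊗ l)
  Sort arguments:  d(d(c ⊗ c ⊗ c ⊗ l)) ⊕ g(g(l, l), c ⊗ l ⊗ l) ⊕ h(c ⊗ l, c ⊗ l ⊗ l)
Right:  g(g(l, l), c ⊗ (l ⊗ l)) ⊕ h(l ⊗ c, c ⊗ (l ⊗ l)) ⊕ d(d(c ⊗ ((c ⊗ c) ⊗ l)))
  Un-nest:  g(g(l, l), c ⊗ l ⊗ l) ⊕ h(c ⊗ l, c ⊗ l ⊗ l) ⊕ d(d(c ⊗ c ⊗ c ⊗ l))
  Sort:  d(d(c ⊗ c ⊗ c ⊗ l)) ⊕ g(g(l, l), c ⊗ l ⊗ l) ⊕ h(c ⊗ l, c ⊗ l ⊗ l)

Answer: yes — both canonical forms are d(d(c ⊗ c ⊗ c ⊗ l)) ⊕ g(g(l, l), c ⊗ l ⊗ l) ⊕ h(c ⊗ l, c ⊗ l ⊗ l)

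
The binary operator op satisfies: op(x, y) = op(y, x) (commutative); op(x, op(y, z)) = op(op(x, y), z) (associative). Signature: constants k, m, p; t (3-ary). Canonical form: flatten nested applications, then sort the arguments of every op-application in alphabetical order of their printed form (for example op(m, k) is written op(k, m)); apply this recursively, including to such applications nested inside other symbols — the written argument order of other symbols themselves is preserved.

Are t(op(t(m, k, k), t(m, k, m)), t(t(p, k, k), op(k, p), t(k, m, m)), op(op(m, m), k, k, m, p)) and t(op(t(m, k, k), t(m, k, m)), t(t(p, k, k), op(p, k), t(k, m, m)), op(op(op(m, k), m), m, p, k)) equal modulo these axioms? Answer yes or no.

Answer: yes — both canonical forms are t(op(t(m, k, k), t(m, k, m)), t(t(p, k, k), op(k, p), t(k, m, m)), op(k, k, m, m, m, p))

Derivation:
Left:  t(op(t(m, k, k), t(m, k, m)), t(t(p, k, k), op(k, p), t(k, m, m)), op(op(m, m), k, k, m, p))
  Descend into:  op(op(m, m), k, k, m, p)
  Flatten:  op(m, m, k, k, m, p)
  Order the arguments:  op(k, k, m, m, m, p)
  Put back:  t(op(t(m, k, k), t(m, k, m)), t(t(p, k, k), op(k, p), t(k, m, m)), op(k, k, m, m, m, p))
Right:  t(op(t(m, k, k), t(m, k, m)), t(t(p, k, k), op(p, k), t(k, m, m)), op(op(op(m, k), m), m, p, k))
  Descend into:  op(op(op(m, k), m), m, p, k)
  Flatten:  op(m, k, m, m, p, k)
  Sort:  op(k, k, m, m, m, p)
  Put back:  t(op(t(m, k, k), t(m, k, m)), t(t(p, k, k), op(k, p), t(k, m, m)), op(k, k, m, m, m, p))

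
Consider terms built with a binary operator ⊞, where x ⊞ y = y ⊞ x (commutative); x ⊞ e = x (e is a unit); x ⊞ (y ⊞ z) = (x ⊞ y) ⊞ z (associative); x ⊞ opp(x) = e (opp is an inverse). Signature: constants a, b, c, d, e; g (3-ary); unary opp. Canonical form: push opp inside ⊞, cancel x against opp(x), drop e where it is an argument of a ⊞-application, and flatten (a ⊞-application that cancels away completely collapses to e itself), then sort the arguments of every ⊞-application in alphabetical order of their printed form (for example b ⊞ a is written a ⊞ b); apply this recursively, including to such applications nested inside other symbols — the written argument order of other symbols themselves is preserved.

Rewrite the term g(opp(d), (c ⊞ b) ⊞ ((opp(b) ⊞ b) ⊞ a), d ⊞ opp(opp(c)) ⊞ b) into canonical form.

Work inside:  (c ⊞ b) ⊞ ((opp(b) ⊞ b) ⊞ a)
Combine occurrences:  c ⊞ b ⊞ a
Sort arguments:  a ⊞ b ⊞ c
Rebuild:  g(opp(d), a ⊞ b ⊞ c, b ⊞ c ⊞ d)

Answer: g(opp(d), a ⊞ b ⊞ c, b ⊞ c ⊞ d)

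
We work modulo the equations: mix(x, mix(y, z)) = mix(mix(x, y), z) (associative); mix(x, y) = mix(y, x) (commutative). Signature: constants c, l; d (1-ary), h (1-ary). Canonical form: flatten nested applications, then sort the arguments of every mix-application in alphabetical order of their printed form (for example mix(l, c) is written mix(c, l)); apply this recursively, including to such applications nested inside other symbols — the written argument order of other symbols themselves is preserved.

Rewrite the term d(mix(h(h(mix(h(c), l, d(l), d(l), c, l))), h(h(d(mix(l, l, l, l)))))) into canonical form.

Answer: d(mix(h(h(d(mix(l, l, l, l)))), h(h(mix(c, d(l), d(l), h(c), l, l)))))

Derivation:
Descend into:  mix(h(h(mix(h(c), l, d(l), d(l), c, l))), h(h(d(mix(l, l, l, l)))))
Simplify inside:  h(h(mix(h(c), l, d(l), d(l), c, l)))  →  h(h(mix(c, d(l), d(l), h(c), l, l)))
Sort:  mix(h(h(d(mix(l, l, l, l)))), h(h(mix(c, d(l), d(l), h(c), l, l))))
Rebuild:  d(mix(h(h(d(mix(l, l, l, l)))), h(h(mix(c, d(l), d(l), h(c), l, l)))))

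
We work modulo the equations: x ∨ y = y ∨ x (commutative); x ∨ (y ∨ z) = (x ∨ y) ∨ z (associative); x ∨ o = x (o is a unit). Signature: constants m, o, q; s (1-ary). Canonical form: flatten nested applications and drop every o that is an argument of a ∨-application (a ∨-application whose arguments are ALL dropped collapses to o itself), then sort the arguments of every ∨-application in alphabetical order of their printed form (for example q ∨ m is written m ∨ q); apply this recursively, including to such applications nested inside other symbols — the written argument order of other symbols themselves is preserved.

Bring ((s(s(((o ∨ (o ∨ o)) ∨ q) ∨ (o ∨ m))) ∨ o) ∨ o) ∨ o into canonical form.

Merge nested applications:  s(s(((o ∨ (o ∨ o)) ∨ q) ∨ (o ∨ m))) ∨ o ∨ o ∨ o
Canonicalize subterm:  s(s(((o ∨ (o ∨ o)) ∨ q) ∨ (o ∨ m)))  →  s(s(m ∨ q))
Drop the unit:  drop o (×3)
Sort arguments:  s(s(m ∨ q))

Answer: s(s(m ∨ q))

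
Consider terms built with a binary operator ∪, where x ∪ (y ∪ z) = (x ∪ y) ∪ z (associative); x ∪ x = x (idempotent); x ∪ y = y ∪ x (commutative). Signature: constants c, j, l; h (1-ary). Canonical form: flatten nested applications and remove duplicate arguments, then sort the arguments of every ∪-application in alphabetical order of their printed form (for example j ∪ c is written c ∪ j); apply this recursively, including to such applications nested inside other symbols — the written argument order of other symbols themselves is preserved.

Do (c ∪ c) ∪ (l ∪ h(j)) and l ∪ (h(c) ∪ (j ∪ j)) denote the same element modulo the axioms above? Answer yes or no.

Left:  (c ∪ c) ∪ (l ∪ h(j))
  Merge nested applications:  c ∪ c ∪ l ∪ h(j)
  Deduplicate:  drop duplicate c
  Sort arguments:  c ∪ h(j) ∪ l
Right:  l ∪ (h(c) ∪ (j ∪ j))
  Un-nest:  l ∪ h(c) ∪ j ∪ j
  Idempotence:  drop duplicate j
  Order the arguments:  h(c) ∪ j ∪ l

Answer: no — c ∪ h(j) ∪ l vs h(c) ∪ j ∪ l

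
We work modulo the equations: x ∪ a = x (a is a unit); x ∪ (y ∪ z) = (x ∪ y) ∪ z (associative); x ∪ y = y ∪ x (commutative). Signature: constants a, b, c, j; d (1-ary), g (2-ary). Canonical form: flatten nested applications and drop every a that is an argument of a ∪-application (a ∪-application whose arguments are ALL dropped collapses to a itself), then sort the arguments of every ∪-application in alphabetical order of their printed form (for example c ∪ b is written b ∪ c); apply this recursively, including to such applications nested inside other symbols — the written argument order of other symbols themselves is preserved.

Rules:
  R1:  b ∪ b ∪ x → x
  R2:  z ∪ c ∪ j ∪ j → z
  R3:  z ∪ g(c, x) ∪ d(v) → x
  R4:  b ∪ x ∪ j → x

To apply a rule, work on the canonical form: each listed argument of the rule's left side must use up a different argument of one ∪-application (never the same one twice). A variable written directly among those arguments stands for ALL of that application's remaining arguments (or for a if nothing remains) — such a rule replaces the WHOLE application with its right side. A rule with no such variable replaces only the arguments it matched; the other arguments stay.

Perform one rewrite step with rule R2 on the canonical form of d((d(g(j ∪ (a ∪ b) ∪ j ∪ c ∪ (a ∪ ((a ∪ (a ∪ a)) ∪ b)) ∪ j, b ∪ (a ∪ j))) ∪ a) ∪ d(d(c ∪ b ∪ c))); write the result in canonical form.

Canonical form:  d(d(d(b ∪ c ∪ c)) ∪ d(g(b ∪ b ∪ c ∪ j ∪ j ∪ j, b ∪ j)))
Match R2:  consume c, j, j;  z := b ∪ b ∪ j
The variable takes the whole remainder — replace the entire application.
Giving:  d(d(d(b ∪ c ∪ c)) ∪ d(g(b ∪ b ∪ j, b ∪ j)))

Answer: d(d(d(b ∪ c ∪ c)) ∪ d(g(b ∪ b ∪ j, b ∪ j)))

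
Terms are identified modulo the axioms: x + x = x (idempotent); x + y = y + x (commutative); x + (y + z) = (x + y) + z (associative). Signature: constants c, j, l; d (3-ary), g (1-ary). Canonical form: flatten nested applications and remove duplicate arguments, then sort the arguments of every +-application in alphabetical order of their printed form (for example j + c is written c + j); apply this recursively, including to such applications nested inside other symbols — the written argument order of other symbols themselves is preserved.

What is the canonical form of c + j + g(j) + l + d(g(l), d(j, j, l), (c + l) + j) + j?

Simplify inside:  d(g(l), d(j, j, l), (c + l) + j)  →  d(g(l), d(j, j, l), c + j + l)
Idempotence:  drop duplicate j
Order the arguments:  c + d(g(l), d(j, j, l), c + j + l) + g(j) + j + l

Answer: c + d(g(l), d(j, j, l), c + j + l) + g(j) + j + l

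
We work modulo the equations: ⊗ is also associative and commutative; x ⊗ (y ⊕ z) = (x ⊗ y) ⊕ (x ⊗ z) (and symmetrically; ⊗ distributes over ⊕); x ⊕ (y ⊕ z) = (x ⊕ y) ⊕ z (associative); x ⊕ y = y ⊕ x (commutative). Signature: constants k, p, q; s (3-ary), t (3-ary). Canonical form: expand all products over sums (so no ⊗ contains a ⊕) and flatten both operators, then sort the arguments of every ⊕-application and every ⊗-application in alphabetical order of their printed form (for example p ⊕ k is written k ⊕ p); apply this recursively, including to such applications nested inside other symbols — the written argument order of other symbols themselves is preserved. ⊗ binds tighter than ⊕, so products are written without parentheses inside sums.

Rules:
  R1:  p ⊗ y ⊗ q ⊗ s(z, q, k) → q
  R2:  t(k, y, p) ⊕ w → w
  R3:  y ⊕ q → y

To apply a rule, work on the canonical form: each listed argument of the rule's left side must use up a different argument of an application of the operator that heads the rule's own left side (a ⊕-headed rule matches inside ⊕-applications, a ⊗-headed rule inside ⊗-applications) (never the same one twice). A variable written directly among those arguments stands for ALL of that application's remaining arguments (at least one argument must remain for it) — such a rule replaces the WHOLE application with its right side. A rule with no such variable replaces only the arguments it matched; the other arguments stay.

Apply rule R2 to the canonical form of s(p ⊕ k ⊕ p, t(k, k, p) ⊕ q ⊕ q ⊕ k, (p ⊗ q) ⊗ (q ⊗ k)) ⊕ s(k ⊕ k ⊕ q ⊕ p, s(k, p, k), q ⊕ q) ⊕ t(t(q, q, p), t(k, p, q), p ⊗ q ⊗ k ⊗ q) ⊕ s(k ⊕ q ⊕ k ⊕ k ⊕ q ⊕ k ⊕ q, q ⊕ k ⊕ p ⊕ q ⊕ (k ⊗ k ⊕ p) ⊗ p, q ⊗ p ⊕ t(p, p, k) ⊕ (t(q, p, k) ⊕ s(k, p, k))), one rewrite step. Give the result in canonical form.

Answer: s(k ⊕ k ⊕ k ⊕ k ⊕ q ⊕ q ⊕ q, k ⊕ k ⊗ k ⊗ p ⊕ p ⊕ p ⊗ p ⊕ q ⊕ q, p ⊗ q ⊕ s(k, p, k) ⊕ t(p, p, k) ⊕ t(q, p, k)) ⊕ s(k ⊕ k ⊕ p ⊕ q, s(k, p, k), q ⊕ q) ⊕ s(k ⊕ p ⊕ p, k ⊕ q ⊕ q, k ⊗ p ⊗ q ⊗ q) ⊕ t(t(q, q, p), t(k, p, q), k ⊗ p ⊗ q ⊗ q)

Derivation:
Canonical form:  s(k ⊕ k ⊕ k ⊕ k ⊕ q ⊕ q ⊕ q, k ⊕ k ⊗ k ⊗ p ⊕ p ⊕ p ⊗ p ⊕ q ⊕ q, p ⊗ q ⊕ s(k, p, k) ⊕ t(p, p, k) ⊕ t(q, p, k)) ⊕ s(k ⊕ k ⊕ p ⊕ q, s(k, p, k), q ⊕ q) ⊕ s(k ⊕ p ⊕ p, k ⊕ q ⊕ q ⊕ t(k, k, p), k ⊗ p ⊗ q ⊗ q) ⊕ t(t(q, q, p), t(k, p, q), k ⊗ p ⊗ q ⊗ q)
R2 matches:  uses t(k, k, p);  w := k ⊕ q ⊕ q, y := k
Every leftover argument binds to the variable; the entire application is replaced.
New term:  s(k ⊕ k ⊕ k ⊕ k ⊕ q ⊕ q ⊕ q, k ⊕ k ⊗ k ⊗ p ⊕ p ⊕ p ⊗ p ⊕ q ⊕ q, p ⊗ q ⊕ s(k, p, k) ⊕ t(p, p, k) ⊕ t(q, p, k)) ⊕ s(k ⊕ k ⊕ p ⊕ q, s(k, p, k), q ⊕ q) ⊕ s(k ⊕ p ⊕ p, k ⊕ q ⊕ q, k ⊗ p ⊗ q ⊗ q) ⊕ t(t(q, q, p), t(k, p, q), k ⊗ p ⊗ q ⊗ q)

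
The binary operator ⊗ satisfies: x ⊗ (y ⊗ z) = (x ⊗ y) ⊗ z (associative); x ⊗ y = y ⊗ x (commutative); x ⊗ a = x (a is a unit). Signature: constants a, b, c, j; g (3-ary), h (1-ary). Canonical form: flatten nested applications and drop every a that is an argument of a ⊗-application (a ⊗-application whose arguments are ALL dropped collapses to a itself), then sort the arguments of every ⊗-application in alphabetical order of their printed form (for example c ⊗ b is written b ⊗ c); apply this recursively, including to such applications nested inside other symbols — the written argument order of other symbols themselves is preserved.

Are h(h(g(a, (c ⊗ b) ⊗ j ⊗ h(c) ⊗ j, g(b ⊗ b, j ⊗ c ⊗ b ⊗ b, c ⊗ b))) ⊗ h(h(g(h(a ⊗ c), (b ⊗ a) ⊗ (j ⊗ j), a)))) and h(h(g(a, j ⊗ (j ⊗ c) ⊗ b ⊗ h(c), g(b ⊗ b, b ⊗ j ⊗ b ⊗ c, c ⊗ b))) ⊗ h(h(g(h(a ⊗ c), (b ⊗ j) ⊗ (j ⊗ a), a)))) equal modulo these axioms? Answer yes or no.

Answer: yes — both canonical forms are h(h(g(a, b ⊗ c ⊗ h(c) ⊗ j ⊗ j, g(b ⊗ b, b ⊗ b ⊗ c ⊗ j, b ⊗ c))) ⊗ h(h(g(h(c), b ⊗ j ⊗ j, a))))

Derivation:
Left:  h(h(g(a, (c ⊗ b) ⊗ j ⊗ h(c) ⊗ j, g(b ⊗ b, j ⊗ c ⊗ b ⊗ b, c ⊗ b))) ⊗ h(h(g(h(a ⊗ c), (b ⊗ a) ⊗ (j ⊗ j), a))))
  Focus inside:  h(g(a, (c ⊗ b) ⊗ j ⊗ h(c) ⊗ j, g(b ⊗ b, j ⊗ c ⊗ b ⊗ b, c ⊗ b))) ⊗ h(h(g(h(a ⊗ c), (b ⊗ a) ⊗ (j ⊗ j), a)))
  Canonicalize subterm:  h(g(a, (c ⊗ b) ⊗ j ⊗ h(c) ⊗ j, g(b ⊗ b, j ⊗ c ⊗ b ⊗ b, c ⊗ b)))  →  h(g(a, b ⊗ c ⊗ h(c) ⊗ j ⊗ j, g(b ⊗ b, b ⊗ b ⊗ c ⊗ j, b ⊗ c)))
  Simplify inside:  h(h(g(h(a ⊗ c), (b ⊗ a) ⊗ (j ⊗ j), a)))  →  h(h(g(h(c), b ⊗ j ⊗ j, a)))
  Sort:  h(g(a, b ⊗ c ⊗ h(c) ⊗ j ⊗ j, g(b ⊗ b, b ⊗ b ⊗ c ⊗ j, b ⊗ c))) ⊗ h(h(g(h(c), b ⊗ j ⊗ j, a)))
  Reassemble:  h(h(g(a, b ⊗ c ⊗ h(c) ⊗ j ⊗ j, g(b ⊗ b, b ⊗ b ⊗ c ⊗ j, b ⊗ c))) ⊗ h(h(g(h(c), b ⊗ j ⊗ j, a))))
Right:  h(h(g(a, j ⊗ (j ⊗ c) ⊗ b ⊗ h(c), g(b ⊗ b, b ⊗ j ⊗ b ⊗ c, c ⊗ b))) ⊗ h(h(g(h(a ⊗ c), (b ⊗ j) ⊗ (j ⊗ a), a))))
  Descend into:  h(g(a, j ⊗ (j ⊗ c) ⊗ b ⊗ h(c), g(b ⊗ b, b ⊗ j ⊗ b ⊗ c, c ⊗ b))) ⊗ h(h(g(h(a ⊗ c), (b ⊗ j) ⊗ (j ⊗ a), a)))
  Canonicalize subterm:  h(g(a, j ⊗ (j ⊗ c) ⊗ b ⊗ h(c), g(b ⊗ b, b ⊗ j ⊗ b ⊗ c, c ⊗ b)))  →  h(g(a, b ⊗ c ⊗ h(c) ⊗ j ⊗ j, g(b ⊗ b, b ⊗ b ⊗ c ⊗ j, b ⊗ c)))
  Inside:  h(h(g(h(a ⊗ c), (b ⊗ j) ⊗ (j ⊗ a), a)))  →  h(h(g(h(c), b ⊗ j ⊗ j, a)))
  Order the arguments:  h(g(a, b ⊗ c ⊗ h(c) ⊗ j ⊗ j, g(b ⊗ b, b ⊗ b ⊗ c ⊗ j, b ⊗ c))) ⊗ h(h(g(h(c), b ⊗ j ⊗ j, a)))
  Reassemble:  h(h(g(a, b ⊗ c ⊗ h(c) ⊗ j ⊗ j, g(b ⊗ b, b ⊗ b ⊗ c ⊗ j, b ⊗ c))) ⊗ h(h(g(h(c), b ⊗ j ⊗ j, a))))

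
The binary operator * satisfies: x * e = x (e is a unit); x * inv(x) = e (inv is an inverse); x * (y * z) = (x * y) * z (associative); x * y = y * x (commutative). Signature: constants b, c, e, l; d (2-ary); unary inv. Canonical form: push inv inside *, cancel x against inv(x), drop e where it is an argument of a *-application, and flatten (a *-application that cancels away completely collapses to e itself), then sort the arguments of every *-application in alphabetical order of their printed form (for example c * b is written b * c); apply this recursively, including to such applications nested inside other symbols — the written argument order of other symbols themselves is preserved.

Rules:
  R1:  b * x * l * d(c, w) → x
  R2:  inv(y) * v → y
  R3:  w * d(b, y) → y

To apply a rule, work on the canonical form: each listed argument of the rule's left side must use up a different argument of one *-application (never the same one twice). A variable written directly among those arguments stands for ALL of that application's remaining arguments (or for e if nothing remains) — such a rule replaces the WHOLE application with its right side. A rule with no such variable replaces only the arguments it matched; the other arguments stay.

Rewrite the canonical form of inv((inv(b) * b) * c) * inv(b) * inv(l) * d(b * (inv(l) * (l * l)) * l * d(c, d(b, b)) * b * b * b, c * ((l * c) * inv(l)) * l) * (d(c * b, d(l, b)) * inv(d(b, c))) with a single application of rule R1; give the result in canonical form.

Canonical form:  d(b * b * b * b * d(c, d(b, b)) * l * l, c * c * l) * d(b * c, d(l, b)) * inv(b) * inv(c) * inv(d(b, c)) * inv(l)
Match R1:  consume b, d(c, d(b, b)), l;  w := d(b, b), x := b * b * b * l
The extension variable absorbs all remaining arguments, so the whole application is rewritten.
New term:  d(b * b * b * l, c * c * l) * d(b * c, d(l, b)) * inv(b) * inv(c) * inv(d(b, c)) * inv(l)

Answer: d(b * b * b * l, c * c * l) * d(b * c, d(l, b)) * inv(b) * inv(c) * inv(d(b, c)) * inv(l)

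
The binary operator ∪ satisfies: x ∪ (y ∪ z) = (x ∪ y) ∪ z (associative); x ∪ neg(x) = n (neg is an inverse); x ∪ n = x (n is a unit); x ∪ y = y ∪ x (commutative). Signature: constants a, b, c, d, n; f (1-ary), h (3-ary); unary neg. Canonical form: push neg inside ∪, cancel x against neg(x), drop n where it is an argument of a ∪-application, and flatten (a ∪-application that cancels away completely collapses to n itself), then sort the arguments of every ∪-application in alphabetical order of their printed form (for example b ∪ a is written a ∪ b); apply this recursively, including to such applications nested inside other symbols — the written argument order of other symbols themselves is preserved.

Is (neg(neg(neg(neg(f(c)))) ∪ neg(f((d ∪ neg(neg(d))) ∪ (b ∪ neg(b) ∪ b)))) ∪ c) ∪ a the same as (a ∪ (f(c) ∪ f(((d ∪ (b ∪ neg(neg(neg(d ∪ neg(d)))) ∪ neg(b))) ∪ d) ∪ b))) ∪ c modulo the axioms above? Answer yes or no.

Left:  (neg(neg(neg(neg(f(c)))) ∪ neg(f((d ∪ neg(neg(d))) ∪ (b ∪ neg(b) ∪ b)))) ∪ c) ∪ a
  Push neg inside:  distribute neg over ∪ and collapse double neg
  Combine occurrences:  f(c) ∪ f(b ∪ d ∪ d) ∪ c ∪ a
  Order the arguments:  a ∪ c ∪ f(b ∪ d ∪ d) ∪ f(c)
Right:  (a ∪ (f(c) ∪ f(((d ∪ (b ∪ neg(neg(neg(d ∪ neg(d)))) ∪ neg(b))) ∪ d) ∪ b))) ∪ c
  Push neg inside:  distribute neg over ∪ and collapse double neg
  Collect terms:  a ∪ f(c) ∪ f(b ∪ d ∪ d) ∪ c
  Sort arguments:  a ∪ c ∪ f(b ∪ d ∪ d) ∪ f(c)

Answer: yes — both canonical forms are a ∪ c ∪ f(b ∪ d ∪ d) ∪ f(c)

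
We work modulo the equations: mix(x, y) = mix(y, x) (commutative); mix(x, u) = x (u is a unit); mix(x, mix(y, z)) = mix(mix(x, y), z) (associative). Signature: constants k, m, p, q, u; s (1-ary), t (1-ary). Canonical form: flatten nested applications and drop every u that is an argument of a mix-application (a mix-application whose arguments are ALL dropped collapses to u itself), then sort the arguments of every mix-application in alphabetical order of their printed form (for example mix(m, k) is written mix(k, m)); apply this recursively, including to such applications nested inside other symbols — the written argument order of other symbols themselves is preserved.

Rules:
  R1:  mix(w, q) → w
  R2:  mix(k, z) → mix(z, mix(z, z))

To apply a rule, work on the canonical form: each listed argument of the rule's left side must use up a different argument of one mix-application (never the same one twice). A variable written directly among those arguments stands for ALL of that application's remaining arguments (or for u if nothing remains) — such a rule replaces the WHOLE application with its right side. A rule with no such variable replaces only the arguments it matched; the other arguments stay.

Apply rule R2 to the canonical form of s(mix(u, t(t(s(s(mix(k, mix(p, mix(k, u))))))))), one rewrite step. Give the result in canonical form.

Answer: s(t(t(s(s(mix(k, k, k, p, p, p))))))

Derivation:
Canonical form:  s(t(t(s(s(mix(k, k, p))))))
Match R2:  consume k;  z := mix(k, p)
The variable takes the whole remainder — replace the entire application.
New term:  s(t(t(s(s(mix(k, k, k, p, p, p))))))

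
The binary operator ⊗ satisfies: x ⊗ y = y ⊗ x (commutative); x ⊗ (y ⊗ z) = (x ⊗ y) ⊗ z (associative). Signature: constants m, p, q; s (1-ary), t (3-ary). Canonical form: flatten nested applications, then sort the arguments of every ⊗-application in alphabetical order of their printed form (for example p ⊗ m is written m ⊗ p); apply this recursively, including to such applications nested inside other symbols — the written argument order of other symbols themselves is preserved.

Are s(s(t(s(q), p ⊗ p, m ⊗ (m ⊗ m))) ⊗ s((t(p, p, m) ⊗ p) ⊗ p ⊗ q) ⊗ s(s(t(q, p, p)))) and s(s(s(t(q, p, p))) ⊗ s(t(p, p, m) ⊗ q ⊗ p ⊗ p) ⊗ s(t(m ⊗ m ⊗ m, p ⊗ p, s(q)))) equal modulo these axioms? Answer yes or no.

Left:  s(s(t(s(q), p ⊗ p, m ⊗ (m ⊗ m))) ⊗ s((t(p, p, m) ⊗ p) ⊗ p ⊗ q) ⊗ s(s(t(q, p, p))))
  Focus inside:  s(t(s(q), p ⊗ p, m ⊗ (m ⊗ m))) ⊗ s((t(p, p, m) ⊗ p) ⊗ p ⊗ q) ⊗ s(s(t(q, p, p)))
  Canonicalize subterm:  s(t(s(q), p ⊗ p, m ⊗ (m ⊗ m)))  →  s(t(s(q), p ⊗ p, m ⊗ m ⊗ m))
  Inside:  s((t(p, p, m) ⊗ p) ⊗ p ⊗ q)  →  s(p ⊗ p ⊗ q ⊗ t(p, p, m))
  Sort arguments:  s(p ⊗ p ⊗ q ⊗ t(p, p, m)) ⊗ s(s(t(q, p, p))) ⊗ s(t(s(q), p ⊗ p, m ⊗ m ⊗ m))
  Reassemble:  s(s(p ⊗ p ⊗ q ⊗ t(p, p, m)) ⊗ s(s(t(q, p, p))) ⊗ s(t(s(q), p ⊗ p, m ⊗ m ⊗ m)))
Right:  s(s(s(t(q, p, p))) ⊗ s(t(p, p, m) ⊗ q ⊗ p ⊗ p) ⊗ s(t(m ⊗ m ⊗ m, p ⊗ p, s(q))))
  Descend into:  s(s(t(q, p, p))) ⊗ s(t(p, p, m) ⊗ q ⊗ p ⊗ p) ⊗ s(t(m ⊗ m ⊗ m, p ⊗ p, s(q)))
  Simplify inside:  s(t(p, p, m) ⊗ q ⊗ p ⊗ p)  →  s(p ⊗ p ⊗ q ⊗ t(p, p, m))
  Sort:  s(p ⊗ p ⊗ q ⊗ t(p, p, m)) ⊗ s(s(t(q, p, p))) ⊗ s(t(m ⊗ m ⊗ m, p ⊗ p, s(q)))
  Reassemble:  s(s(p ⊗ p ⊗ q ⊗ t(p, p, m)) ⊗ s(s(t(q, p, p))) ⊗ s(t(m ⊗ m ⊗ m, p ⊗ p, s(q))))

Answer: no — s(s(p ⊗ p ⊗ q ⊗ t(p, p, m)) ⊗ s(s(t(q, p, p))) ⊗ s(t(s(q), p ⊗ p, m ⊗ m ⊗ m))) vs s(s(p ⊗ p ⊗ q ⊗ t(p, p, m)) ⊗ s(s(t(q, p, p))) ⊗ s(t(m ⊗ m ⊗ m, p ⊗ p, s(q))))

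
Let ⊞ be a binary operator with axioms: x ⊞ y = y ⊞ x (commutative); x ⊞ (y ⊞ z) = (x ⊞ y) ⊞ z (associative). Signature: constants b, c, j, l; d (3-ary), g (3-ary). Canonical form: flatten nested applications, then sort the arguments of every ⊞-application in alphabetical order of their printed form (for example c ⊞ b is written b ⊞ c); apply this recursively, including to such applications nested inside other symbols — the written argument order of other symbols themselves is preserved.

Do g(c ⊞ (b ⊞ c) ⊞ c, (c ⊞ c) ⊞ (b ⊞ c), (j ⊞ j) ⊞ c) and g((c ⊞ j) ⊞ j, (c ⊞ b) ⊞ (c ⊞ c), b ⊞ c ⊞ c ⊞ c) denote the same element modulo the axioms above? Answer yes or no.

Answer: no — g(b ⊞ c ⊞ c ⊞ c, b ⊞ c ⊞ c ⊞ c, c ⊞ j ⊞ j) vs g(c ⊞ j ⊞ j, b ⊞ c ⊞ c ⊞ c, b ⊞ c ⊞ c ⊞ c)

Derivation:
Left:  g(c ⊞ (b ⊞ c) ⊞ c, (c ⊞ c) ⊞ (b ⊞ c), (j ⊞ j) ⊞ c)
  Focus inside:  (c ⊞ c) ⊞ (b ⊞ c)
  Flatten:  c ⊞ c ⊞ b ⊞ c
  Sort arguments:  b ⊞ c ⊞ c ⊞ c
  Put back:  g(b ⊞ c ⊞ c ⊞ c, b ⊞ c ⊞ c ⊞ c, c ⊞ j ⊞ j)
Right:  g((c ⊞ j) ⊞ j, (c ⊞ b) ⊞ (c ⊞ c), b ⊞ c ⊞ c ⊞ c)
  Work inside:  (c ⊞ b) ⊞ (c ⊞ c)
  Flatten:  c ⊞ b ⊞ c ⊞ c
  Sort arguments:  b ⊞ c ⊞ c ⊞ c
  Reassemble:  g(c ⊞ j ⊞ j, b ⊞ c ⊞ c ⊞ c, b ⊞ c ⊞ c ⊞ c)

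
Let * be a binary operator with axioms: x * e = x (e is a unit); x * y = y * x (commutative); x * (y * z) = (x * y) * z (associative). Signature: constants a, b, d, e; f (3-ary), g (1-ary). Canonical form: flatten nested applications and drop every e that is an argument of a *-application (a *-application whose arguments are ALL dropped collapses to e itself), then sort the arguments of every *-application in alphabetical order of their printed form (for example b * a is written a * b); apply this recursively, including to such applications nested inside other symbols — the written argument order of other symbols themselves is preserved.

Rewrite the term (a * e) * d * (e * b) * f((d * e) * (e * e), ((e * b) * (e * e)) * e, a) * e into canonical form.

Flatten:  a * e * d * e * b * f((d * e) * (e * e), ((e * b) * (e * e)) * e, a) * e
Simplify inside:  f((d * e) * (e * e), ((e * b) * (e * e)) * e, a)  →  f(d, b, a)
Unit:  drop e (×3)
Sort arguments:  a * b * d * f(d, b, a)

Answer: a * b * d * f(d, b, a)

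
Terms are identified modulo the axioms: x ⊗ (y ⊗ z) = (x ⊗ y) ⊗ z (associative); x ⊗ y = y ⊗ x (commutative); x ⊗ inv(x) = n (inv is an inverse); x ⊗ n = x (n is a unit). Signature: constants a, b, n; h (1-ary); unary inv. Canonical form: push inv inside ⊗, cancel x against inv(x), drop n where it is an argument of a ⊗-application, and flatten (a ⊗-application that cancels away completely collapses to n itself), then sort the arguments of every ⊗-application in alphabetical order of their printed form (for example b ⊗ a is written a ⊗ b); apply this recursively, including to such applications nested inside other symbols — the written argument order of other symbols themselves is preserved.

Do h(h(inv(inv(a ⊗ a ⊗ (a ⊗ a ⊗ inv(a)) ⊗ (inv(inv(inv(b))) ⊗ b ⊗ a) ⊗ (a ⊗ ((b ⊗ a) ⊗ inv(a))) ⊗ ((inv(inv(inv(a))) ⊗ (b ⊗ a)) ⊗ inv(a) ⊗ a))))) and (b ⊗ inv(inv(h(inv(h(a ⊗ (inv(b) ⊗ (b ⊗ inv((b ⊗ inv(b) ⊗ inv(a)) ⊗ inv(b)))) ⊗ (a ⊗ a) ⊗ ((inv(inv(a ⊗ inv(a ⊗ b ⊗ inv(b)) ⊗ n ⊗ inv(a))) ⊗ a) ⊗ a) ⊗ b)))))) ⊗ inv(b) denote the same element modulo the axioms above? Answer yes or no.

Answer: no — h(h(a ⊗ a ⊗ a ⊗ a ⊗ a ⊗ b ⊗ b)) vs h(inv(h(a ⊗ a ⊗ a ⊗ a ⊗ a ⊗ b ⊗ b)))

Derivation:
Left:  h(h(inv(inv(a ⊗ a ⊗ (a ⊗ a ⊗ inv(a)) ⊗ (inv(inv(inv(b))) ⊗ b ⊗ a) ⊗ (a ⊗ ((b ⊗ a) ⊗ inv(a))) ⊗ ((inv(inv(inv(a))) ⊗ (b ⊗ a)) ⊗ inv(a) ⊗ a)))))
  Descend into:  a ⊗ a ⊗ (a ⊗ a ⊗ inv(a)) ⊗ (inv(inv(inv(b))) ⊗ b ⊗ a) ⊗ (a ⊗ ((b ⊗ a) ⊗ inv(a))) ⊗ ((inv(inv(inv(a))) ⊗ (b ⊗ a)) ⊗ inv(a) ⊗ a)
  Push inv inside:  distribute inv over ⊗ and collapse double inv
  Combine occurrences:  a ⊗ a ⊗ a ⊗ a ⊗ a ⊗ b ⊗ b
  Put back:  h(h(a ⊗ a ⊗ a ⊗ a ⊗ a ⊗ b ⊗ b))
Right:  (b ⊗ inv(inv(h(inv(h(a ⊗ (inv(b) ⊗ (b ⊗ inv((b ⊗ inv(b) ⊗ inv(a)) ⊗ inv(b)))) ⊗ (a ⊗ a) ⊗ ((inv(inv(a ⊗ inv(a ⊗ b ⊗ inv(b)) ⊗ n ⊗ inv(a))) ⊗ a) ⊗ a) ⊗ b)))))) ⊗ inv(b)
  Push inv inside:  distribute inv over ⊗ and collapse double inv
  Cancel:  b cancels
  Collect:  h(inv(h(a ⊗ a ⊗ a ⊗ a ⊗ a ⊗ b ⊗ b)))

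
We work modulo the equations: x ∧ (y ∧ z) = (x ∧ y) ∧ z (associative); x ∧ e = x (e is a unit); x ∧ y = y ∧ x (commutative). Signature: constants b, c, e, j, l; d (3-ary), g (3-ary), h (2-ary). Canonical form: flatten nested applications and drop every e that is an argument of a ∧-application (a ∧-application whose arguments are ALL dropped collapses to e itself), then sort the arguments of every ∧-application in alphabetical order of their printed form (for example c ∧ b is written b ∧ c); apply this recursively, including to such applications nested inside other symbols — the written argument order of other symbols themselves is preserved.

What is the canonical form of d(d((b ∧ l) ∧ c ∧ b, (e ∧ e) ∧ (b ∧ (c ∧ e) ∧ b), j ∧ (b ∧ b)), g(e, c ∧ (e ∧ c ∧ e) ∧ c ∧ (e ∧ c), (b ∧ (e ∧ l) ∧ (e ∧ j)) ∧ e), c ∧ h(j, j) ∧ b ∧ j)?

Descend into:  (b ∧ (e ∧ l) ∧ (e ∧ j)) ∧ e
Un-nest:  b ∧ e ∧ l ∧ e ∧ j ∧ e
Unit:  drop e (×3)
Sort arguments:  b ∧ j ∧ l
Rebuild:  d(d(b ∧ b ∧ c ∧ l, b ∧ b ∧ c, b ∧ b ∧ j), g(e, c ∧ c ∧ c ∧ c, b ∧ j ∧ l), b ∧ c ∧ h(j, j) ∧ j)

Answer: d(d(b ∧ b ∧ c ∧ l, b ∧ b ∧ c, b ∧ b ∧ j), g(e, c ∧ c ∧ c ∧ c, b ∧ j ∧ l), b ∧ c ∧ h(j, j) ∧ j)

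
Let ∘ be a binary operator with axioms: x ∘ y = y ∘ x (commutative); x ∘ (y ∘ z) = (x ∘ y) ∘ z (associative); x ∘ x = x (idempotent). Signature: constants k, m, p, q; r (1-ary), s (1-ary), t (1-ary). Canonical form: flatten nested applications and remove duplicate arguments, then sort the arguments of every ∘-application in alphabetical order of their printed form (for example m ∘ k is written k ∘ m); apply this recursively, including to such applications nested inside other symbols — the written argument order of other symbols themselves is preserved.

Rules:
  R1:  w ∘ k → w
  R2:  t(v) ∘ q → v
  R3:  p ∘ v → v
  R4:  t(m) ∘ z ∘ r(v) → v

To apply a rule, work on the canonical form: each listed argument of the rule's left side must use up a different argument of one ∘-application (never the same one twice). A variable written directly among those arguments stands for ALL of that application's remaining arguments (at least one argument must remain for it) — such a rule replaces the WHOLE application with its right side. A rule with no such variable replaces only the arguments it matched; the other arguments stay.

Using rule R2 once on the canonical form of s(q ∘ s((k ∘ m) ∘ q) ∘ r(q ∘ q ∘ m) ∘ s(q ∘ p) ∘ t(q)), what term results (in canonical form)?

Answer: s(q ∘ r(m ∘ q) ∘ s(k ∘ m ∘ q) ∘ s(p ∘ q))

Derivation:
Canonical form:  s(q ∘ r(m ∘ q) ∘ s(k ∘ m ∘ q) ∘ s(p ∘ q) ∘ t(q))
Apply R2:  consuming q, t(q);  v := q
New term:  s(q ∘ r(m ∘ q) ∘ s(k ∘ m ∘ q) ∘ s(p ∘ q))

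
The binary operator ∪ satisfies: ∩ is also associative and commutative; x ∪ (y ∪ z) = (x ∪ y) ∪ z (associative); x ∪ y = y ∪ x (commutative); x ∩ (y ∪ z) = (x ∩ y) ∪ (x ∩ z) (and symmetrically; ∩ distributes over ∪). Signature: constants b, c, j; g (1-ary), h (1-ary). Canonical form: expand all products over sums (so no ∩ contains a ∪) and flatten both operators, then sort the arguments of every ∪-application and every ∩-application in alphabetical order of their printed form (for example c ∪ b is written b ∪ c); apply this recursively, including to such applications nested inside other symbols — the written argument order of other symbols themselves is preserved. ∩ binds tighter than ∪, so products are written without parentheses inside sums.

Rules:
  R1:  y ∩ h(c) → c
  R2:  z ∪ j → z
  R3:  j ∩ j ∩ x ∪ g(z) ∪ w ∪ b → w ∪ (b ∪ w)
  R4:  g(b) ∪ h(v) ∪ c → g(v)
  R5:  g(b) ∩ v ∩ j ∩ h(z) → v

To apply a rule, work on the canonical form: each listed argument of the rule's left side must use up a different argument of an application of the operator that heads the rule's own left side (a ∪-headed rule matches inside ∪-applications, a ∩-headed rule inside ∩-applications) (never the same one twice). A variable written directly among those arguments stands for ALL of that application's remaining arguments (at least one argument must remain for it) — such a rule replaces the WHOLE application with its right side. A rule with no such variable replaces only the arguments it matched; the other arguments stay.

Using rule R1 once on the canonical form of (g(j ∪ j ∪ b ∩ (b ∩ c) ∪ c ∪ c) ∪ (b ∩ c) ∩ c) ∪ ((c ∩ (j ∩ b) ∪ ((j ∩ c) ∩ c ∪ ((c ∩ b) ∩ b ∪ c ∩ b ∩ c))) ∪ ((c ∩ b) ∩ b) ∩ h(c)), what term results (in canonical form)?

Canonical form:  b ∩ b ∩ c ∪ b ∩ b ∩ c ∩ h(c) ∪ b ∩ c ∩ c ∪ b ∩ c ∩ c ∪ b ∩ c ∩ j ∪ c ∩ c ∩ j ∪ g(b ∩ b ∩ c ∪ c ∪ c ∪ j ∪ j)
Match R1:  consume h(c);  y := b ∩ b ∩ c
The variable takes the whole remainder — replace the entire application.
Result:  b ∩ b ∩ c ∪ b ∩ c ∩ c ∪ b ∩ c ∩ c ∪ b ∩ c ∩ j ∪ c ∪ c ∩ c ∩ j ∪ g(b ∩ b ∩ c ∪ c ∪ c ∪ j ∪ j)

Answer: b ∩ b ∩ c ∪ b ∩ c ∩ c ∪ b ∩ c ∩ c ∪ b ∩ c ∩ j ∪ c ∪ c ∩ c ∩ j ∪ g(b ∩ b ∩ c ∪ c ∪ c ∪ j ∪ j)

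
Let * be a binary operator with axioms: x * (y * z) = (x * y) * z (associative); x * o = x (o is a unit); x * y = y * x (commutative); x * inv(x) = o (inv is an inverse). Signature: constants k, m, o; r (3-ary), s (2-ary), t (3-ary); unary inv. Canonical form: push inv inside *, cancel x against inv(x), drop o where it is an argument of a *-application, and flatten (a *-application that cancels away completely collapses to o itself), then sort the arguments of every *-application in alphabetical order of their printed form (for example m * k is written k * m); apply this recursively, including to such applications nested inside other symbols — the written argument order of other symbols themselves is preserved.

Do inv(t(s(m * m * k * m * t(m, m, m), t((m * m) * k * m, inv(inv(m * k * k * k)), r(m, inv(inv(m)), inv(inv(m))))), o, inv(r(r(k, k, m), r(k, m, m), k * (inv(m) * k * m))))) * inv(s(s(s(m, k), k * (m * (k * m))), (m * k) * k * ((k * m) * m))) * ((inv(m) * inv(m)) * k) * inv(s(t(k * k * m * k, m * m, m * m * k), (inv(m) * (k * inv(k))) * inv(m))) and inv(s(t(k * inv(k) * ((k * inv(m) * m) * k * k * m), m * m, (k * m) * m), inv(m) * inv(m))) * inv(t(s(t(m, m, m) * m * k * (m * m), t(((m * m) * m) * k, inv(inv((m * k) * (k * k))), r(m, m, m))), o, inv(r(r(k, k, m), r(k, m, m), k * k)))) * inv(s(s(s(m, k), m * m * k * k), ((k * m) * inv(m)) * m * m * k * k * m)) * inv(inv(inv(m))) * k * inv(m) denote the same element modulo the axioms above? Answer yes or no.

Left:  inv(t(s(m * m * k * m * t(m, m, m), t((m * m) * k * m, inv(inv(m * k * k * k)), r(m, inv(inv(m)), inv(inv(m))))), o, inv(r(r(k, k, m), r(k, m, m), k * (inv(m) * k * m))))) * inv(s(s(s(m, k), k * (m * (k * m))), (m * k) * k * ((k * m) * m))) * ((inv(m) * inv(m)) * k) * inv(s(t(k * k * m * k, m * m, m * m * k), (inv(m) * (k * inv(k))) * inv(m)))
  Push inv inside:  distribute inv over * and collapse double inv
  Combine occurrences:  inv(t(s(k * m * m * m * t(m, m, m), t(k * m * m * m, k * k * k * m, r(m, m, m))), o, inv(r(r(k, k, m), r(k, m, m), k * k)))) * inv(s(s(s(m, k), k * k * m * m), k * k * k * m * m * m)) * inv(m) * inv(m) * k * inv(s(t(k * k * k * m, m * m, k * m * m), inv(m) * inv(m)))
  Sort arguments:  inv(m) * inv(m) * inv(s(s(s(m, k), k * k * m * m), k * k * k * m * m * m)) * inv(s(t(k * k * k * m, m * m, k * m * m), inv(m) * inv(m))) * inv(t(s(k * m * m * m * t(m, m, m), t(k * m * m * m, k * k * k * m, r(m, m, m))), o, inv(r(r(k, k, m), r(k, m, m), k * k)))) * k
Right:  inv(s(t(k * inv(k) * ((k * inv(m) * m) * k * k * m), m * m, (k * m) * m), inv(m) * inv(m))) * inv(t(s(t(m, m, m) * m * k * (m * m), t(((m * m) * m) * k, inv(inv((m * k) * (k * k))), r(m, m, m))), o, inv(r(r(k, k, m), r(k, m, m), k * k)))) * inv(s(s(s(m, k), m * m * k * k), ((k * m) * inv(m)) * m * m * k * k * m)) * inv(inv(inv(m))) * k * inv(m)
  Push inv inside:  distribute inv over * and collapse double inv
  Collect terms:  inv(s(t(k * k * k * m, m * m, k * m * m), inv(m) * inv(m))) * inv(t(s(k * m * m * m * t(m, m, m), t(k * m * m * m, k * k * k * m, r(m, m, m))), o, inv(r(r(k, k, m), r(k, m, m), k * k)))) * inv(s(s(s(m, k), k * k * m * m), k * k * k * m * m * m)) * inv(m) * inv(m) * k
  Sort arguments:  inv(m) * inv(m) * inv(s(s(s(m, k), k * k * m * m), k * k * k * m * m * m)) * inv(s(t(k * k * k * m, m * m, k * m * m), inv(m) * inv(m))) * inv(t(s(k * m * m * m * t(m, m, m), t(k * m * m * m, k * k * k * m, r(m, m, m))), o, inv(r(r(k, k, m), r(k, m, m), k * k)))) * k

Answer: yes — both canonical forms are inv(m) * inv(m) * inv(s(s(s(m, k), k * k * m * m), k * k * k * m * m * m)) * inv(s(t(k * k * k * m, m * m, k * m * m), inv(m) * inv(m))) * inv(t(s(k * m * m * m * t(m, m, m), t(k * m * m * m, k * k * k * m, r(m, m, m))), o, inv(r(r(k, k, m), r(k, m, m), k * k)))) * k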